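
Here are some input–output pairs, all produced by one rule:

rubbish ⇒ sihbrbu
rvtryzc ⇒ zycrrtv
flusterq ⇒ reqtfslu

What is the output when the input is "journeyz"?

yeznjrou

Looking at the pairs, the operation is to move the last 2 characters to the front (rotate right by 2), then take characters alternately from the front and the back (1st, last, 2nd, 2nd-last, ...).
Applying both steps to "journeyz": "yzjourne", then "yeznjrou".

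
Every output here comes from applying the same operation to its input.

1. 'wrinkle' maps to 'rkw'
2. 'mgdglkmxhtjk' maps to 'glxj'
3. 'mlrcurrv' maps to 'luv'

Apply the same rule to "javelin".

alj

In each case the input is transformed by: move the first character to the end, then keep one character in every 3, starting at position 1 (positions 1st, 4th, 7th, ...).
On "javelin": the first step gives "avelinj", and the second then gives "alj".
(Check on "mlrcurrv": → "lrcurrvm" → "luv" ✓)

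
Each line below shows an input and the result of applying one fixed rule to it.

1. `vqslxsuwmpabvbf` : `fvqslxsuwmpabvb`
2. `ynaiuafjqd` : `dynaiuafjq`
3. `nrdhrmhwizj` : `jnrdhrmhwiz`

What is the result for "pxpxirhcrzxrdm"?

mpxpxirhcrzxrd

Rule — move the last character to the front.
Doing the same to "pxpxirhcrzxrdm": "mpxpxirhcrzxrd".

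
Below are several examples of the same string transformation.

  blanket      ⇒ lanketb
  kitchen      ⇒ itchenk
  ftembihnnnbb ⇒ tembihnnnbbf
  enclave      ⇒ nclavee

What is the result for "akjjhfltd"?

kjjhfltda

The transformation: move the first character to the end.
"akjjhfltd" → "kjjhfltda".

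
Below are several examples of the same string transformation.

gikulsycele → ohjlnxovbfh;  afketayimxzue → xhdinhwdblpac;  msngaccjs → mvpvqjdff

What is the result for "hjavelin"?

lqkmdyho

Looking at the pairs, the operation is to shift every letter 3 places forward in the alphabet (wrapping around), then move the last 2 characters to the front (rotate right by 2).
Starting from "hjavelin": after the first operation, "kmdyholq"; after the second, "lqkmdyho".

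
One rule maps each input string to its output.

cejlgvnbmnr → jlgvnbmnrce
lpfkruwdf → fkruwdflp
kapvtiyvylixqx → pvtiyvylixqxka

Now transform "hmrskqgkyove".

The rule is to move the first 2 characters to the end (rotate left by 2).
On "hmrskqgkyove" that produces "rskqgkyovehm".

rskqgkyovehm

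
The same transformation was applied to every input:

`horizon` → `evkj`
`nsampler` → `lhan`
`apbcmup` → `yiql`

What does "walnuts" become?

Rule — shift every letter 4 places backward in the alphabet (wrapping around), then keep only the last 4 characters.
So "walnuts" becomes "jqpo".

jqpo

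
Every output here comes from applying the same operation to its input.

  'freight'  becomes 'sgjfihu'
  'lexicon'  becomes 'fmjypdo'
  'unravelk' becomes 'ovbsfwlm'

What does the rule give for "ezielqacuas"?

The pattern: swap each adjacent pair of characters (1↔2, 3↔4, ...), then shift every letter 1 place forward in the alphabet (wrapping around).
On "ezielqacuas": the first step gives "zeeiqlcaaus", and the second then gives "affjrmdbbvt".

affjrmdbbvt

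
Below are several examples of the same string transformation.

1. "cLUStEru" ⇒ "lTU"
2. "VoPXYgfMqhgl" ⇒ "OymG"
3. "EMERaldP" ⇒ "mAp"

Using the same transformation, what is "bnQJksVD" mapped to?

What's happening: flip the case of every letter, then keep one character in every 3, starting at position 2 (positions 2nd, 5th, 8th, ...).
Applying both steps to "bnQJksVD": "BNqjKSvd", then "NKd".

NKd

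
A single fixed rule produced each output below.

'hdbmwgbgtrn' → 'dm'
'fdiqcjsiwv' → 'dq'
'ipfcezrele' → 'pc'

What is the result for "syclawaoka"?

yl

Each output is the input with this applied: keep every other character starting from the second (positions 2nd, 4th, 6th, ...), then delete the last 3 characters.
On "syclawaoka": the first step gives "ylwoa", and the second then gives "yl".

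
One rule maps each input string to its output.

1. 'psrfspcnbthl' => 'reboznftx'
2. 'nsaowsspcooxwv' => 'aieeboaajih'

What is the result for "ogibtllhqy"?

nfxxtck

The rule is to shift every letter 12 places forward in the alphabet (wrapping around), then delete the first 3 characters.
Starting from "ogibtllhqy": after the first operation, "asunfxxtck"; after the second, "nfxxtck".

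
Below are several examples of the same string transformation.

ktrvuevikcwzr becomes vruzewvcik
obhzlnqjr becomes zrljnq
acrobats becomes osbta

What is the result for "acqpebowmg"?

pgembwo

Each output is the input with this applied: delete the first 3 characters, then take characters alternately from the front and the back (1st, last, 2nd, 2nd-last, ...).
For "acqpebowmg", step one produces "pebowmg"; step two turns that into "pgembwo".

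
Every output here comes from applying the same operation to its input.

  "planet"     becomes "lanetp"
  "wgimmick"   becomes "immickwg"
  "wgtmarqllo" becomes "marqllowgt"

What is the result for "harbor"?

arborh

The transformation: move the last 2 characters to the front (rotate right by 2), then swap the front and back halves of the string.
For "harbor", step one produces "orharb"; step two turns that into "arborh".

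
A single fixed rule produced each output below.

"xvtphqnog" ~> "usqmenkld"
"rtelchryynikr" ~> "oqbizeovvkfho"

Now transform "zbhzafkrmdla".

What's happening: shift every letter 3 places backward in the alphabet (wrapping around).
Doing the same to "zbhzafkrmdla": "wyewxchojaix".

wyewxchojaix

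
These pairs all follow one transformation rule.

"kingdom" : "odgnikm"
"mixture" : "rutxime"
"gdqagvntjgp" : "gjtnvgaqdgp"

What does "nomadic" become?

idamonc

Rule — reverse the string, then move the first character to the end.
For "nomadic" the result is "idamonc".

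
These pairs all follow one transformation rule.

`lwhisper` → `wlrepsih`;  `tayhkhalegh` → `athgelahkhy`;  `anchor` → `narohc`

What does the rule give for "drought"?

rdthguo

Looking at the pairs, the operation is to reverse the string, then move the last 2 characters to the front (rotate right by 2).
Applying both steps to "drought": "thguord", then "rdthguo".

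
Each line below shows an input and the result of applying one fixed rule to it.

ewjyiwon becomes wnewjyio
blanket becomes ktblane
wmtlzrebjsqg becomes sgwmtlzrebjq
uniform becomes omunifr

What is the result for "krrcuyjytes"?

Looking at the pairs, the operation is to move the last 2 characters to the front (rotate right by 2), then swap the first and last characters.
"krrcuyjytes" → "eskrrcuyjyt" → "tskrrcuyjye".

tskrrcuyjye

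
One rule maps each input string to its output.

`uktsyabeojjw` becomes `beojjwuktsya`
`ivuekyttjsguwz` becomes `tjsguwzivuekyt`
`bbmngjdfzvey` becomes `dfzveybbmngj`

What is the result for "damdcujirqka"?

Rule — swap the front and back halves of the string.
"damdcujirqka" → "jirqkadamdcu".

jirqkadamdcu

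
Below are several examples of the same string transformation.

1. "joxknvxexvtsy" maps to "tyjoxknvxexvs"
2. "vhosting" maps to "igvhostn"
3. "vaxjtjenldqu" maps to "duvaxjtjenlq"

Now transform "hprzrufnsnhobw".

owhprzrufnsnhb

What's happening: move the last 2 characters to the front (rotate right by 2), then swap the first and last characters.
On "hprzrufnsnhobw": the first step gives "bwhprzrufnsnho", and the second then gives "owhprzrufnsnhb".
(Check on "vaxjtjenldqu": → "quvaxjtjenld" → "duvaxjtjenlq" ✓)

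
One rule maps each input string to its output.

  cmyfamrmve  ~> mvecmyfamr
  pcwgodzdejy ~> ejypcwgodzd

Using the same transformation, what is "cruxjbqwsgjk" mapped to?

Rule — move the last 3 characters to the front (rotate right by 3).
For "cruxjbqwsgjk" the result is "gjkcruxjbqws".

gjkcruxjbqws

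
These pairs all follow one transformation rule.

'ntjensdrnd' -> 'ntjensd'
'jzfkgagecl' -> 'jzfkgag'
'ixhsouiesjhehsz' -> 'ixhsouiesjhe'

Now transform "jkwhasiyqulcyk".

jkwhasiyqul

What's happening: delete the last 3 characters.
Doing the same to "jkwhasiyqulcyk": "jkwhasiyqul".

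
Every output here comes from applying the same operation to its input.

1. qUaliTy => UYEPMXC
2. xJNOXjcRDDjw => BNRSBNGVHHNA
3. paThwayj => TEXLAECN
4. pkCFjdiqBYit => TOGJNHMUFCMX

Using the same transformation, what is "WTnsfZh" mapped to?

AXRWJDL

Looking at the pairs, the operation is to shift every letter 4 places forward in the alphabet (wrapping around), then convert every letter to uppercase.
On "WTnsfZh" that produces "AXRWJDL".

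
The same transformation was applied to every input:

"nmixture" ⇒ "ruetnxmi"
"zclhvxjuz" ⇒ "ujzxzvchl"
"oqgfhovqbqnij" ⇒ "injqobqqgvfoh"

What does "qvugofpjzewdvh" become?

Each output is the input with this applied: move the last 2 characters to the front (rotate right by 2), then take characters alternately from the front and the back (1st, last, 2nd, 2nd-last, ...).
Applying both steps to "qvugofpjzewdvh": "vhqvugofpjzewd", then "vdhwqevzujgpof".

vdhwqevzujgpof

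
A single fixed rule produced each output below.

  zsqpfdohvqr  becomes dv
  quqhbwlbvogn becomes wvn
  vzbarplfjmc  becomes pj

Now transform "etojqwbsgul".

wg

In each case the input is transformed by: delete the first 3 characters, then keep one character in every 3, starting at position 3 (positions 3rd, 6th, 9th, ...).
On "etojqwbsgul": the first step gives "jqwbsgul", and the second then gives "wg".
(Check on "zsqpfdohvqr": → "pfdohvqr" → "dv" ✓)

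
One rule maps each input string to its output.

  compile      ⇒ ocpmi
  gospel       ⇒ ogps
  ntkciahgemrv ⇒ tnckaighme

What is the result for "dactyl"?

Each output is the input with this applied: delete the last 2 characters, then swap each adjacent pair of characters (1↔2, 3↔4, ...).
"dactyl" → "dact" → "adtc".

adtc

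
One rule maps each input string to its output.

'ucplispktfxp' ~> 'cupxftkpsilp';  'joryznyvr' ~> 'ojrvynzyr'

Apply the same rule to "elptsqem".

The rule is to move the first 2 characters to the end (rotate left by 2), then reverse the string.
For "elptsqem", step one produces "ptsqemel"; step two turns that into "lemeqstp".

lemeqstp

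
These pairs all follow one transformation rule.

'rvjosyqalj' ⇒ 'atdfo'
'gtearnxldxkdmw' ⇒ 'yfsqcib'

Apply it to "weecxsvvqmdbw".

jhxarg

The pattern: keep every other character starting from the second (positions 2nd, 4th, 6th, ...), then shift every letter 5 places forward in the alphabet (wrapping around).
"weecxsvvqmdbw" → "jhxarg".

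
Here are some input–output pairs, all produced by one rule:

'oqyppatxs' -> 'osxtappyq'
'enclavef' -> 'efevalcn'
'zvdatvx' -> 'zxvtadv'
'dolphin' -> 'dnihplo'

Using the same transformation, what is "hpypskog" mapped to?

hgokspyp

Looking at the pairs, the operation is to move the first character to the end, then reverse the string.
Starting from "hpypskog": after the first operation, "pypskogh"; after the second, "hgokspyp".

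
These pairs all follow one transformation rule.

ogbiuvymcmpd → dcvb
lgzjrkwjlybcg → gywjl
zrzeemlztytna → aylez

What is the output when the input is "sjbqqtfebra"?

The pattern: reverse the string, then keep one character in every 3, starting at position 1 (positions 1st, 4th, 7th, ...).
"sjbqqtfebra" → "aeqj".

aeqj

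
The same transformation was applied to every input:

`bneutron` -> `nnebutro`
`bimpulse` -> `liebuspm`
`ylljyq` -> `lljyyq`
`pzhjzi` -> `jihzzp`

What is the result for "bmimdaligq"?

The transformation: sort the characters into reverse alphabetical order, then swap the front and back halves of the string.
Applying that to "bmimdaligq" gives "igdbaqmmli".

igdbaqmmli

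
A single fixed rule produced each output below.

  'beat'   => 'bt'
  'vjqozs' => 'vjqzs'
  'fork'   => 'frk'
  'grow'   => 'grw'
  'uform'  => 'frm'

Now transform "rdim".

The pattern: remove every vowel.
On "rdim" that produces "rdm".

rdm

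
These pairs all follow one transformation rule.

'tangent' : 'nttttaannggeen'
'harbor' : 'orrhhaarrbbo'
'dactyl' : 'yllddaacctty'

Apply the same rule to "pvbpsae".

The pattern: double every character, then move the last 3 characters to the front (rotate right by 3).
Working it through for "pvbpsae": intermediate "ppvvbbppssaaee", final "aeeppvvbbppssa".

aeeppvvbbppssa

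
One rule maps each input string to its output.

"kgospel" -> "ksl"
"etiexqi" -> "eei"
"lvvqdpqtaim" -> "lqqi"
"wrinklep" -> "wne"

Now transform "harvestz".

Each output is the input with this applied: keep one character in every 3, starting at position 1 (positions 1st, 4th, 7th, ...).
So "harvestz" becomes "hvt".

hvt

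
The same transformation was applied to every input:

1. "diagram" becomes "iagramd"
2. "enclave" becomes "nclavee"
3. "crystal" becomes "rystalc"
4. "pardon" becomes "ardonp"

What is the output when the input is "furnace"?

The rule is to move the first character to the end.
So "furnace" becomes "urnacef".

urnacef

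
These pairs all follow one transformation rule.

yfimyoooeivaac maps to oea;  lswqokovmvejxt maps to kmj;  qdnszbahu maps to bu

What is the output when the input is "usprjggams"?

gm

What's happening: keep one character in every 3, starting at position 3 (positions 3rd, 6th, 9th, ...), then delete the first character.
Working it through for "usprjggams": intermediate "pgm", final "gm".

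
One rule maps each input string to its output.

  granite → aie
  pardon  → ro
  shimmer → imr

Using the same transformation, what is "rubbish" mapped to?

What's happening: delete the first character, then keep every other character starting from the second (positions 2nd, 4th, 6th, ...).
Applying both steps to "rubbish": "ubbish", then "bih".

bih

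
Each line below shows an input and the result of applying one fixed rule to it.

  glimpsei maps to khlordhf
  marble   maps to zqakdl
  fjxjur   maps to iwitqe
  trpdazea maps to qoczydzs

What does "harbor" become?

In each case the input is transformed by: shift every letter 1 place backward in the alphabet (wrapping around), then move the first character to the end.
Applying both steps to "harbor": "gzqanq", then "zqanqg".

zqanqg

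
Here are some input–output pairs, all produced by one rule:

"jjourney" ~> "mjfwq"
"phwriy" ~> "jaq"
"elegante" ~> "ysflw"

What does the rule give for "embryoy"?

What's happening: shift every letter 8 places backward in the alphabet (wrapping around), then delete the first 3 characters.
"embryoy" → "wetjqgq" → "jqgq".

jqgq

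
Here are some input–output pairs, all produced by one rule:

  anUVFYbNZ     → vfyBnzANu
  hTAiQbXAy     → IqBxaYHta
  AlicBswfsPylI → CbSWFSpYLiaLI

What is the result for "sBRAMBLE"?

ambleSbr

Each output is the input with this applied: move the first 3 characters to the end (rotate left by 3), then flip the case of every letter.
Working it through for "sBRAMBLE": intermediate "AMBLEsBR", final "ambleSbr".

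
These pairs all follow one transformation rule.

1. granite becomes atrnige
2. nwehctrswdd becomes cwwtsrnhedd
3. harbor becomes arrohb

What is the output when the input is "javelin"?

Each output is the input with this applied: sort the characters into reverse alphabetical order, then move the last character to the front.
"javelin" → "vnljiea" → "avnljie".
(Check on "granite": → "trnigea" → "atrnige" ✓)

avnljie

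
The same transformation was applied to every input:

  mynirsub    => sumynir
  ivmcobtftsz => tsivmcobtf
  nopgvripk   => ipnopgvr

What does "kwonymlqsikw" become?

ikkwonymlqs

Each output is the input with this applied: delete the last character, then move the last 2 characters to the front (rotate right by 2).
Doing the same to "kwonymlqsikw": "ikkwonymlqs".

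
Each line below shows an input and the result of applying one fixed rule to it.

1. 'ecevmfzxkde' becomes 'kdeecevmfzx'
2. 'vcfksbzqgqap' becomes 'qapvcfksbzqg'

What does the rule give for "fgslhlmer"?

merfgslhl

Rule — move the last 3 characters to the front (rotate right by 3).
For "fgslhlmer" the result is "merfgslhl".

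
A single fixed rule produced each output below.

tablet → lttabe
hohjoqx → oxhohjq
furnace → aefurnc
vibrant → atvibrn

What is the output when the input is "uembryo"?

The pattern: move the last 2 characters to the front (rotate right by 2), then swap the first and last characters.
For "uembryo", step one produces "youembr"; step two turns that into "rouemby".
(Check on "tablet": → "ettabl" → "lttabe" ✓)

rouemby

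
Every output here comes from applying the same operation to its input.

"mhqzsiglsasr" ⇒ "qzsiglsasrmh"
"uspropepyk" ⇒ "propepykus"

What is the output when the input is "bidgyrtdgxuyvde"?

dgyrtdgxuyvdebi

The pattern: move the first 2 characters to the end (rotate left by 2).
Doing the same to "bidgyrtdgxuyvde": "dgyrtdgxuyvdebi".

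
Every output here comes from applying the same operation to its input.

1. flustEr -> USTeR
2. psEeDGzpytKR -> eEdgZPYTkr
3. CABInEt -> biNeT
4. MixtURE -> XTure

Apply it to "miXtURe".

Each output is the input with this applied: flip the case of every letter, then delete the first 2 characters.
"miXtURe" → "MIxTurE" → "xTurE".
(Check on "MixtURE": → "mIXTure" → "XTure" ✓)

xTurE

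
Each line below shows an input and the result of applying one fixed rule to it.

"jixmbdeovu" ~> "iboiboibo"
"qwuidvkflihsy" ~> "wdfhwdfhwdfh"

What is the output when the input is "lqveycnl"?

qylqylqyl

The rule is to keep one character in every 3, starting at position 2 (positions 2nd, 5th, 8th, ...), then write the whole string 3 times in a row.
Applying both steps to "lqveycnl": "qyl", then "qylqylqyl".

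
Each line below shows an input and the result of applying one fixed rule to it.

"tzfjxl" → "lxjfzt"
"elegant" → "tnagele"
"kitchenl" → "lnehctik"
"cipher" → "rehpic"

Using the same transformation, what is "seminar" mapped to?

The pattern: reverse the string.
"seminar" → "ranimes".

ranimes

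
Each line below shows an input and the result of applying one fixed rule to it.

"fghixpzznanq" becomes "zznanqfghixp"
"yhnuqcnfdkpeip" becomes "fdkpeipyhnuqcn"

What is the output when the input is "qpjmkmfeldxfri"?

eldxfriqpjmkmf

Looking at the pairs, the operation is to swap the front and back halves of the string.
On "qpjmkmfeldxfri" that produces "eldxfriqpjmkmf".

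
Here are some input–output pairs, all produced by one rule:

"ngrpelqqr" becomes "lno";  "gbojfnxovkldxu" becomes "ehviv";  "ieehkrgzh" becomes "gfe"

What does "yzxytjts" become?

wwr

Rule — keep one character in every 3, starting at position 1 (positions 1st, 4th, 7th, ...), then shift every letter 2 places backward in the alphabet (wrapping around).
"yzxytjts" → "yyt" → "wwr".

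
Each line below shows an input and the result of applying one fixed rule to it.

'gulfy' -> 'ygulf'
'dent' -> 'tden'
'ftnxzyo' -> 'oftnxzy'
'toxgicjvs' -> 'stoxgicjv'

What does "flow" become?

wflo

Rule — move the last character to the front.
Applying that to "flow" gives "wflo".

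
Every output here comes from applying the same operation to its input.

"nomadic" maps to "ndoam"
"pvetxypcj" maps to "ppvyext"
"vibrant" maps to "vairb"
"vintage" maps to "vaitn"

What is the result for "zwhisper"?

The pattern: delete the last 2 characters, then take characters alternately from the front and the back (1st, last, 2nd, 2nd-last, ...).
Starting from "zwhisper": after the first operation, "zwhisp"; after the second, "zpwshi".

zpwshi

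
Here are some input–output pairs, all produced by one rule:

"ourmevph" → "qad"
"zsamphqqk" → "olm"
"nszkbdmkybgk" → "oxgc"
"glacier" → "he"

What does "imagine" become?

In each case the input is transformed by: shift every letter 4 places backward in the alphabet (wrapping around), then keep one character in every 3, starting at position 2 (positions 2nd, 5th, 8th, ...).
For "imagine", step one produces "eiwceja"; step two turns that into "ie".

ie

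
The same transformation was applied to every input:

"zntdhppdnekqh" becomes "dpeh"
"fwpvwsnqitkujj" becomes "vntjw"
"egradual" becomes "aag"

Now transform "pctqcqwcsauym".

qwam

What's happening: move the first 2 characters to the end (rotate left by 2), then keep one character in every 3, starting at position 2 (positions 2nd, 5th, 8th, ...).
For "pctqcqwcsauym", step one produces "tqcqwcsauympc"; step two turns that into "qwam".
(Check on "zntdhppdnekqh": → "tdhppdnekqhzn" → "dpeh" ✓)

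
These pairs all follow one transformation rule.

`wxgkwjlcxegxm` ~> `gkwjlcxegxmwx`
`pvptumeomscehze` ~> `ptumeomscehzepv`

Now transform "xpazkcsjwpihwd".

azkcsjwpihwdxp

Looking at the pairs, the operation is to move the first 2 characters to the end (rotate left by 2).
"xpazkcsjwpihwd" → "azkcsjwpihwdxp".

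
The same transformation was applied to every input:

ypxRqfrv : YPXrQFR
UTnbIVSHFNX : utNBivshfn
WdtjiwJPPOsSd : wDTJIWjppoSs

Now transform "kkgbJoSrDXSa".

Rule — flip the case of every letter, then delete the last character.
"kkgbJoSrDXSa" → "KKGBjOsRdxsA" → "KKGBjOsRdxs".

KKGBjOsRdxs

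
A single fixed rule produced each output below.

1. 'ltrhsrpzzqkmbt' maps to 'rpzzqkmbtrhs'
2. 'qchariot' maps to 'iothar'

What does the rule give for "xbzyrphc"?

The pattern: delete the first 2 characters, then move the first 3 characters to the end (rotate left by 3).
On "xbzyrphc" that produces "phczyr".

phczyr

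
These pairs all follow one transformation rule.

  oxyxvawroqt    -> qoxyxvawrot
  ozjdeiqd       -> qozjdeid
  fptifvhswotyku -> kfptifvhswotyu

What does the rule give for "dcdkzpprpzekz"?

In each case the input is transformed by: move the last character to the front, then swap the first and last characters.
For "dcdkzpprpzekz", step one produces "zdcdkzpprpzek"; step two turns that into "kdcdkzpprpzez".

kdcdkzpprpzez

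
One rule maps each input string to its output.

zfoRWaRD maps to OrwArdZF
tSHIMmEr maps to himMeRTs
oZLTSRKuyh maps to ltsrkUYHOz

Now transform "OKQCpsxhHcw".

Looking at the pairs, the operation is to move the first 2 characters to the end (rotate left by 2), then flip the case of every letter.
Working it through for "OKQCpsxhHcw": intermediate "QCpsxhHcwOK", final "qcPSXHhCWok".
(Check on "tSHIMmEr": → "HIMmErtS" → "himMeRTs" ✓)

qcPSXHhCWok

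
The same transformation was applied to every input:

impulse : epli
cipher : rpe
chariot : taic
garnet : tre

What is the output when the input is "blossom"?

In each case the input is transformed by: swap the first and last characters, then keep every other character starting from the first (positions 1st, 3rd, 5th, ...).
"blossom" → "mlossob" → "mosb".

mosb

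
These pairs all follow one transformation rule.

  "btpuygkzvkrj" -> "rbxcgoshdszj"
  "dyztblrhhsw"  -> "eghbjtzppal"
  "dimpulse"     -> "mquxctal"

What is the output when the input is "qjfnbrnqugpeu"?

crnvjzvycoxmy

The transformation: swap the first and last characters, then shift every letter 8 places forward in the alphabet (wrapping around).
"qjfnbrnqugpeu" → "ujfnbrnqugpeq" → "crnvjzvycoxmy".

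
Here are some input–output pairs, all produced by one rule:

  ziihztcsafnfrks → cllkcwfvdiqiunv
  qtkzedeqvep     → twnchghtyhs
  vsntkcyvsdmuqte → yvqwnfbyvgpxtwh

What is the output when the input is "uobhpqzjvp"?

In each case the input is transformed by: shift every letter 3 places forward in the alphabet (wrapping around).
On "uobhpqzjvp" that produces "xrekstcmys".

xrekstcmys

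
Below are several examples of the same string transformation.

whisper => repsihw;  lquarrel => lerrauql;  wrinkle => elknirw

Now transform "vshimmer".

remmihsv

The rule is to reverse the string.
On "vshimmer" that produces "remmihsv".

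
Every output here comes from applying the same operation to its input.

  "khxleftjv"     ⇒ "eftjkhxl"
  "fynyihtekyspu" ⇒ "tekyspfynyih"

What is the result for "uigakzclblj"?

zclbluigak

What's happening: delete the last character, then swap the front and back halves of the string.
For "uigakzclblj" the result is "zclbluigak".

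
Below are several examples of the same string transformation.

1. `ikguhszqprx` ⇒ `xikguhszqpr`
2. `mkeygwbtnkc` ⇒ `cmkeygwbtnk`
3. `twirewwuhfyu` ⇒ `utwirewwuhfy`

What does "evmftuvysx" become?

xevmftuvys

Each output is the input with this applied: move the last character to the front.
So "evmftuvysx" becomes "xevmftuvys".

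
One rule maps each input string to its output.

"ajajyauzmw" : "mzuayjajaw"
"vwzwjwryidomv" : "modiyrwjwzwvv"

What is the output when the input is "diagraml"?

The transformation: reverse the string, then move the first character to the end.
"diagraml" → "lmargaid" → "margaidl".
(Check on "ajajyauzmw": → "wmzuayjaja" → "mzuayjajaw" ✓)

margaidl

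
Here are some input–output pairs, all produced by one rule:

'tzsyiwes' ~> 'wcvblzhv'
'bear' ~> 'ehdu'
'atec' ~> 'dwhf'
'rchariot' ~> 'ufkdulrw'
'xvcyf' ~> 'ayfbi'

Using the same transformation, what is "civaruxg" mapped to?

flyduxaj

Rule — shift every letter 3 places forward in the alphabet (wrapping around).
Applying that to "civaruxg" gives "flyduxaj".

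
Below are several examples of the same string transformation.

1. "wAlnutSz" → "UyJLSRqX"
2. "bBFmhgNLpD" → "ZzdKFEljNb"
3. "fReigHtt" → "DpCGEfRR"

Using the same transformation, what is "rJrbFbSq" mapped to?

PhPZdZqO

In each case the input is transformed by: flip the case of every letter, then shift every letter 2 places backward in the alphabet (wrapping around).
Applying both steps to "rJrbFbSq": "RjRBfBsQ", then "PhPZdZqO".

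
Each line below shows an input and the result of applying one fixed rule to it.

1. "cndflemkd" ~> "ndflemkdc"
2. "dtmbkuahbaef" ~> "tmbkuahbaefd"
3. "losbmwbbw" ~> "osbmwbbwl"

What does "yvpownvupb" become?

In each case the input is transformed by: move the first character to the end.
So "yvpownvupb" becomes "vpownvupby".

vpownvupby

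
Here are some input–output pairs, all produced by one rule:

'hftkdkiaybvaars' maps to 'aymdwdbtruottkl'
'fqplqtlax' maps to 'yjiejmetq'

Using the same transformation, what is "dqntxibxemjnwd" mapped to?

The transformation: shift every letter 7 places backward in the alphabet (wrapping around).
For "dqntxibxemjnwd" the result is "wjgmqbuqxfcgpw".

wjgmqbuqxfcgpw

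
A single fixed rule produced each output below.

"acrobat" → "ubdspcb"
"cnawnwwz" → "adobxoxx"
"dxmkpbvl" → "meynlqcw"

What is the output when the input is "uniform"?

What's happening: shift every letter 1 place forward in the alphabet (wrapping around), then move the last character to the front.
For "uniform" the result is "nvojgps".
(Check on "cnawnwwz": → "dobxoxxa" → "adobxoxx" ✓)

nvojgps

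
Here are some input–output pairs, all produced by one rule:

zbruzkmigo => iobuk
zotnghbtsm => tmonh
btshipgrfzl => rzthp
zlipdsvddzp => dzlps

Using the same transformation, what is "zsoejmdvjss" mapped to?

vssem

Rule — keep every other character starting from the second (positions 2nd, 4th, 6th, ...), then move the first 3 characters to the end (rotate left by 3).
On "zsoejmdvjss": the first step gives "semvs", and the second then gives "vssem".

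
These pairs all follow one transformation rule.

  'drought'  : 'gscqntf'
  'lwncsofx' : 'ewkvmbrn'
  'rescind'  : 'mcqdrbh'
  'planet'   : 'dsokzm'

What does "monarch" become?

bglnmzq

Each output is the input with this applied: move the last 2 characters to the front (rotate right by 2), then shift every letter 1 place backward in the alphabet (wrapping around).
Applying both steps to "monarch": "chmonar", then "bglnmzq".
(Check on "planet": → "etplan" → "dsokzm" ✓)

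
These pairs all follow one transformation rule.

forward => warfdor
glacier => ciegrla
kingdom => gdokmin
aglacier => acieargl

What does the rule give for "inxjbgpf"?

The transformation: swap the first and last characters, then move the first 3 characters to the end (rotate left by 3).
Doing the same to "inxjbgpf": "jbgpifnx".

jbgpifnx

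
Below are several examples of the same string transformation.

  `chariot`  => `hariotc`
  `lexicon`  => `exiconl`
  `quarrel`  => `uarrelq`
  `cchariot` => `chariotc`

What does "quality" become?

The rule is to move the first character to the end.
On "quality" that produces "ualityq".

ualityq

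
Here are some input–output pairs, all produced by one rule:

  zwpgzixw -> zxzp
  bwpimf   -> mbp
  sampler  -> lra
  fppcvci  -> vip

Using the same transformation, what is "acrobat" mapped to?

btc

The rule is to move the first 3 characters to the end (rotate left by 3), then keep every other character starting from the second (positions 2nd, 4th, 6th, ...).
Applying that to "acrobat" gives "btc".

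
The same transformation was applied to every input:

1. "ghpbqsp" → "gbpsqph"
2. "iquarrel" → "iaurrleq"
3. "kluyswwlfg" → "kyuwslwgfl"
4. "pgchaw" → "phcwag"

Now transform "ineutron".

iuertnon

The rule is to swap each adjacent pair of characters (1↔2, 3↔4, ...), then move the first character to the end.
So "ineutron" becomes "iuertnon".
(Check on "iquarrel": → "qiaurrle" → "iaurrleq" ✓)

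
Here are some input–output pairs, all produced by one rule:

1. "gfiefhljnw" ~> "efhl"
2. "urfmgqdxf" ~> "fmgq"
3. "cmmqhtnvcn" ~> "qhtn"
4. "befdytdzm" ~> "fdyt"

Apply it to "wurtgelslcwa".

In each case the input is transformed by: delete the last 3 characters, then keep only the last 4 characters.
Applying that to "wurtgelslcwa" gives "elsl".

elsl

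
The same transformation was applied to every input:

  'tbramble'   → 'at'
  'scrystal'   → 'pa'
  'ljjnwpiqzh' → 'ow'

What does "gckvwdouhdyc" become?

The pattern: shift every letter 11 places backward in the alphabet (wrapping around), then keep only the last 2 characters.
Doing the same to "gckvwdouhdyc": "nr".
(Check on "scrystal": → "hrgnhipa" → "pa" ✓)

nr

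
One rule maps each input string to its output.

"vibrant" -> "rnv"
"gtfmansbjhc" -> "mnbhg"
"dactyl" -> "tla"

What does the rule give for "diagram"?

What's happening: move the first 2 characters to the end (rotate left by 2), then keep every other character starting from the second (positions 2nd, 4th, 6th, ...).
On "diagram": the first step gives "agramdi", and the second then gives "gad".

gad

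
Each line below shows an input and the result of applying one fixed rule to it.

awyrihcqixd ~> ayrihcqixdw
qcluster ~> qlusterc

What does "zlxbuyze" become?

zxbuyzel

Looking at the pairs, the operation is to move the first character to the end, then swap the first and last characters.
Working it through for "zlxbuyze": intermediate "lxbuyzez", final "zxbuyzel".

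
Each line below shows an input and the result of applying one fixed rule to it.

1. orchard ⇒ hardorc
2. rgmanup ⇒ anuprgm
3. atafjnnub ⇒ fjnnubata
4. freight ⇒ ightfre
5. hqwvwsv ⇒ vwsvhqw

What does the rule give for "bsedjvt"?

Looking at the pairs, the operation is to move the first 3 characters to the end (rotate left by 3).
Applying that to "bsedjvt" gives "djvtbse".

djvtbse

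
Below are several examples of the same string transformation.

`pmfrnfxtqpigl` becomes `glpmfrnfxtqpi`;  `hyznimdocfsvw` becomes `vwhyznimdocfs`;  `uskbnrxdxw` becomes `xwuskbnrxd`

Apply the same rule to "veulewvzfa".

faveulewvz

The rule is to move the last 2 characters to the front (rotate right by 2).
For "veulewvzfa" the result is "faveulewvz".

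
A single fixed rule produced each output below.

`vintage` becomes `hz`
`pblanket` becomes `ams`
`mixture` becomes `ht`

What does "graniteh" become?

The rule is to shift every letter 1 place backward in the alphabet (wrapping around), then keep one character in every 3, starting at position 2 (positions 2nd, 5th, 8th, ...).
"graniteh" → "fqzmhsdg" → "qhg".

qhg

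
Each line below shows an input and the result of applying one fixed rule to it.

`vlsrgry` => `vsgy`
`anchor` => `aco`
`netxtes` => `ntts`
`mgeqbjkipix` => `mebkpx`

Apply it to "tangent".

The transformation: keep every other character starting from the first (positions 1st, 3rd, 5th, ...).
So "tangent" becomes "tnet".

tnet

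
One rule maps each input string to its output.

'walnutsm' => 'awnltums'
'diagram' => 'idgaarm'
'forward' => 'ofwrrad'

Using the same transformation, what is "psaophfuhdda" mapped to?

In each case the input is transformed by: swap each adjacent pair of characters (1↔2, 3↔4, ...).
Applying that to "psaophfuhdda" gives "spoahpufdhad".

spoahpufdhad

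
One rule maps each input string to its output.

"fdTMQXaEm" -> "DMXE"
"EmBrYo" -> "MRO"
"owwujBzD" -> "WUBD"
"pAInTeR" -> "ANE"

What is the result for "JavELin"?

AEI

In each case the input is transformed by: keep every other character starting from the second (positions 2nd, 4th, 6th, ...), then convert every letter to uppercase.
Applying both steps to "JavELin": "aEi", then "AEI".
(Check on "owwujBzD": → "wuBD" → "WUBD" ✓)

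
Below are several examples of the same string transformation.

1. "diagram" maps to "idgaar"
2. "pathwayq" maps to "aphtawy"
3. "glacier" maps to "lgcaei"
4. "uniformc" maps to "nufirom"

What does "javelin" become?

The transformation: delete the last character, then swap each adjacent pair of characters (1↔2, 3↔4, ...).
On "javelin": the first step gives "javeli", and the second then gives "ajevil".

ajevil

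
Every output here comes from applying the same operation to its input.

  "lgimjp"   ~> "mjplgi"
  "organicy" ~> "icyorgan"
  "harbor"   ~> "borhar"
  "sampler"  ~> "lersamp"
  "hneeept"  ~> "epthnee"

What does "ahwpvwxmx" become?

What's happening: move the last 3 characters to the front (rotate right by 3).
"ahwpvwxmx" → "xmxahwpvw".

xmxahwpvw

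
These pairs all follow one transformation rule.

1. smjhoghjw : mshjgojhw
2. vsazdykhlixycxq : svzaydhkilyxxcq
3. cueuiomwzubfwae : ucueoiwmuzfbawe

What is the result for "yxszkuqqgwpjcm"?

In each case the input is transformed by: swap each adjacent pair of characters (1↔2, 3↔4, ...).
For "yxszkuqqgwpjcm" the result is "xyzsukqqwgjpmc".

xyzsukqqwgjpmc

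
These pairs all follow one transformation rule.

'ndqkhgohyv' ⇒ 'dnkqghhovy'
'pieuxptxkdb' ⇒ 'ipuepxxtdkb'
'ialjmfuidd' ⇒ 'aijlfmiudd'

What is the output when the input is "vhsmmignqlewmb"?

The rule is to swap each adjacent pair of characters (1↔2, 3↔4, ...).
Doing the same to "vhsmmignqlewmb": "hvmsimnglqwebm".

hvmsimnglqwebm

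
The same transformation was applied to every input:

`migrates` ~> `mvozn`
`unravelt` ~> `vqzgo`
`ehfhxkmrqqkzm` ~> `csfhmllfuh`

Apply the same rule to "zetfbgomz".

The pattern: shift every letter 5 places backward in the alphabet (wrapping around), then delete the first 3 characters.
Working it through for "zetfbgomz": intermediate "uzoawbjhu", final "awbjhu".
(Check on "unravelt": → "pimvqzgo" → "vqzgo" ✓)

awbjhu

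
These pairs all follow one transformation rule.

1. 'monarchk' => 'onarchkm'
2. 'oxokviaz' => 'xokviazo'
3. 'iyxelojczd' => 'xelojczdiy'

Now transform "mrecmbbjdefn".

Looking at the pairs, the operation is to move the last 3 characters to the front (rotate right by 3), then swap the front and back halves of the string.
Starting from "mrecmbbjdefn": after the first operation, "efnmrecmbbjd"; after the second, "cmbbjdefnmre".

cmbbjdefnmre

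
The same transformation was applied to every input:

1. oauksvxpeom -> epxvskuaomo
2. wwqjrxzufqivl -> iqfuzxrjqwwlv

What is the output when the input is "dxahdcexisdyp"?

The rule is to reverse the string, then move the first 2 characters to the end (rotate left by 2).
On "dxahdcexisdyp": the first step gives "pydsixecdhaxd", and the second then gives "dsixecdhaxdpy".
(Check on "oauksvxpeom": → "moepxvskuao" → "epxvskuaomo" ✓)

dsixecdhaxdpy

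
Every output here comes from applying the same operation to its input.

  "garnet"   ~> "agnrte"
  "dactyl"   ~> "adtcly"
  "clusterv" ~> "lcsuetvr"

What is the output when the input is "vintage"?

ivtngae

The pattern: swap each adjacent pair of characters (1↔2, 3↔4, ...).
Applying that to "vintage" gives "ivtngae".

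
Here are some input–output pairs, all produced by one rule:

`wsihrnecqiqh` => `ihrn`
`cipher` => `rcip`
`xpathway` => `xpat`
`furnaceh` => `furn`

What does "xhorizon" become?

xhor

Looking at the pairs, the operation is to swap the front and back halves of the string, then keep only the last 4 characters.
Working it through for "xhorizon": intermediate "izonxhor", final "xhor".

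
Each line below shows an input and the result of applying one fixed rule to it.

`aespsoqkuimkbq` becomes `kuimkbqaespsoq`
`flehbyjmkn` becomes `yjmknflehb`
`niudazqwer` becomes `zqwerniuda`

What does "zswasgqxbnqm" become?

qxbnqmzswasg

Looking at the pairs, the operation is to swap the front and back halves of the string.
On "zswasgqxbnqm" that produces "qxbnqmzswasg".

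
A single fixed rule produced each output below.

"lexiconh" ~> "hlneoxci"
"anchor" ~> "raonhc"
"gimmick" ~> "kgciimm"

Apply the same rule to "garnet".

In each case the input is transformed by: reverse the string, then take characters alternately from the front and the back (1st, last, 2nd, 2nd-last, ...).
"garnet" → "tenrag" → "tgeanr".
(Check on "anchor": → "rohcna" → "raonhc" ✓)

tgeanr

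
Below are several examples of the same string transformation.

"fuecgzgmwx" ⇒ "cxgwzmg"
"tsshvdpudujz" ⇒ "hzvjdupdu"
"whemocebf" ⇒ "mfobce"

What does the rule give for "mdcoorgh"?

What's happening: delete the first 3 characters, then take characters alternately from the front and the back (1st, last, 2nd, 2nd-last, ...).
Working it through for "mdcoorgh": intermediate "oorgh", final "ohogr".
(Check on "whemocebf": → "mocebf" → "mfobce" ✓)

ohogr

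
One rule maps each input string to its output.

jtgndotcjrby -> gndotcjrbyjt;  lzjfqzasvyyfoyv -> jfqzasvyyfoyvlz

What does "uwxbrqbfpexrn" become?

The transformation: move the first 2 characters to the end (rotate left by 2).
So "uwxbrqbfpexrn" becomes "xbrqbfpexrnuw".

xbrqbfpexrnuw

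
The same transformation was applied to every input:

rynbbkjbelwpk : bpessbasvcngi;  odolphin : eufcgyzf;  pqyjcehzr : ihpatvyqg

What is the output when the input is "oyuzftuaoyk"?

The pattern: swap the first and last characters, then shift every letter 9 places backward in the alphabet (wrapping around).
Starting from "oyuzftuaoyk": after the first operation, "kyuzftuaoyo"; after the second, "bplqwklrfpf".

bplqwklrfpf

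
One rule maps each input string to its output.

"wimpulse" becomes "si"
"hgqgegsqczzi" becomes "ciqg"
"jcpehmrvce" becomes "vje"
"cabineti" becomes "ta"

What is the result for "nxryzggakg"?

any

Rule — swap the front and back halves of the string, then keep one character in every 3, starting at position 3 (positions 3rd, 6th, 9th, ...).
On "nxryzggakg": the first step gives "ggakgnxryz", and the second then gives "any".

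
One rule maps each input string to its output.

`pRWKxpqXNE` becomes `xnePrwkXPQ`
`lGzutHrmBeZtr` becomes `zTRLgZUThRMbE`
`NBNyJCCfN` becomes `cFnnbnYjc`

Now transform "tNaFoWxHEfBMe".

The rule is to move the last 3 characters to the front (rotate right by 3), then flip the case of every letter.
Working it through for "tNaFoWxHEfBMe": intermediate "BMetNaFoWxHEf", final "bmETnAfOwXheF".

bmETnAfOwXheF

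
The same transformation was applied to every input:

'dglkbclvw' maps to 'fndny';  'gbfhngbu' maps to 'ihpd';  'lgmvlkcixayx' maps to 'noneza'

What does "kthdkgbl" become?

The rule is to shift every letter 2 places forward in the alphabet (wrapping around), then keep every other character starting from the first (positions 1st, 3rd, 5th, ...).
For "kthdkgbl", step one produces "mvjfmidn"; step two turns that into "mjmd".

mjmd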